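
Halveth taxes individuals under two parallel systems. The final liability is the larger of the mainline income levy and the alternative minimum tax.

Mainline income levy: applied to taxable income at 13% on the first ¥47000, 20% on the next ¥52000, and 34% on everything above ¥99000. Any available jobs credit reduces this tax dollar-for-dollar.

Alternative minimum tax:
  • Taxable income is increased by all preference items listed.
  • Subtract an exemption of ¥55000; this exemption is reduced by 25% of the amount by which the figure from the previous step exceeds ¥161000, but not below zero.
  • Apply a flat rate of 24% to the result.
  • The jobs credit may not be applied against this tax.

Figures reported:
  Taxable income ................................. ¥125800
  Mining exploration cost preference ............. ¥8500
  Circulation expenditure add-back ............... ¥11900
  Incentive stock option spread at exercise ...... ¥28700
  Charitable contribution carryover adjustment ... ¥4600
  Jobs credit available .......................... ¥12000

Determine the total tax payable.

¥30990

Alternative minimum tax:
  Adjusted income: ¥125800 + ¥8500 + ¥11900 + ¥28700 + ¥4600 = ¥179500
  Exemption: ¥55000 − 25% × (¥179500 − ¥161000) = ¥55000 − ¥4625 = ¥50375
  Base: ¥179500 − ¥50375 = ¥129125
  ¥129125 × 24% = ¥30990

Mainline income levy:
  ¥47000 × 13% = ¥6110
  ¥52000 × 20% = ¥10400
  ¥26800 × 34% = ¥9112
  → ¥25622
  Less jobs credit ¥12000 → ¥13622

¥30990 > ¥13622, so the alternative minimum tax is the binding amount.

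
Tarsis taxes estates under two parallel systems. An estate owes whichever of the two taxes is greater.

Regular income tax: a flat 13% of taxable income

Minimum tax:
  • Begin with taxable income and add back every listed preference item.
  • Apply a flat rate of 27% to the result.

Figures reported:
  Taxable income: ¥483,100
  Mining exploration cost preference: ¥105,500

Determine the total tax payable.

¥158,922

Regular income tax:
  ¥483,100 × 13% = ¥62,803

Minimum tax:
  Adjusted income: ¥483,100 + ¥105,500 = ¥588,600
  ¥588,600 × 27% = ¥158,922

¥158,922 > ¥62,803, so the minimum tax is the binding amount.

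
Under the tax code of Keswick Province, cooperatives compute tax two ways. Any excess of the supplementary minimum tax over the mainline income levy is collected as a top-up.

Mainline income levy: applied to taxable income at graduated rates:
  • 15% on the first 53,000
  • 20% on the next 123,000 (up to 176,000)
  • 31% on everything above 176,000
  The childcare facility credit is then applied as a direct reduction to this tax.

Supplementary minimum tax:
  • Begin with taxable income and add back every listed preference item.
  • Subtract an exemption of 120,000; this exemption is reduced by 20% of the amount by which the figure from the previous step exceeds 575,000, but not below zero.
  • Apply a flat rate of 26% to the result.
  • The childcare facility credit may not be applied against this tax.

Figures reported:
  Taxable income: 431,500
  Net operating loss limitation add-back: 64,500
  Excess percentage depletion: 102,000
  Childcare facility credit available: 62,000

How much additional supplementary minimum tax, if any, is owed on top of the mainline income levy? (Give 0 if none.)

75,721

Supplementary minimum tax:
  Adjusted income: 431,500 + 64,500 + 102,000 = 598,000
  Exemption: 120,000 − 20% × (598,000 − 575,000) = 120,000 − 4,600 = 115,400
  Base: 598,000 − 115,400 = 482,600
  482,600 × 26% = 125,476

Mainline income levy:
  53,000 × 15% = 7,950
  123,000 × 20% = 24,600
  255,500 × 31% = 79,205
  → 111,755
  Less childcare facility credit 62,000 → 49,755

Excess of supplementary minimum tax over mainline income levy: 125,476 − 49,755 = 75,721.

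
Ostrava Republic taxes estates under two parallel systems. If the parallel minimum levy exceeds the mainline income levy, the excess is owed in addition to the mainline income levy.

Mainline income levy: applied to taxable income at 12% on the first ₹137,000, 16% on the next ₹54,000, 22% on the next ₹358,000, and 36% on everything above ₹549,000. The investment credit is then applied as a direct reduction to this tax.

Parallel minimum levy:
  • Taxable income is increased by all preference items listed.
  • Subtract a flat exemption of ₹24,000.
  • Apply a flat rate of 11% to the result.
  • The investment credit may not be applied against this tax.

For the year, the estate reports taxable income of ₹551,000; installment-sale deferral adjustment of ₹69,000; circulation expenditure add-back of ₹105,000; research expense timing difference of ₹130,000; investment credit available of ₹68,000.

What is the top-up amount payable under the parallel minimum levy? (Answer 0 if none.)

₹54,850

Mainline income levy:
  ₹137,000 × 12% = ₹16,440
  ₹54,000 × 16% = ₹8,640
  ₹358,000 × 22% = ₹78,760
  ₹2,000 × 36% = ₹720
  → ₹104,560
  Less investment credit ₹68,000 → ₹36,560

Parallel minimum levy:
  Adjusted income: ₹551,000 + ₹69,000 + ₹105,000 + ₹130,000 = ₹855,000
  Less exemption ₹24,000 → base ₹831,000
  ₹831,000 × 11% = ₹91,410

Excess of parallel minimum levy over mainline income levy: ₹91,410 − ₹36,560 = ₹54,850.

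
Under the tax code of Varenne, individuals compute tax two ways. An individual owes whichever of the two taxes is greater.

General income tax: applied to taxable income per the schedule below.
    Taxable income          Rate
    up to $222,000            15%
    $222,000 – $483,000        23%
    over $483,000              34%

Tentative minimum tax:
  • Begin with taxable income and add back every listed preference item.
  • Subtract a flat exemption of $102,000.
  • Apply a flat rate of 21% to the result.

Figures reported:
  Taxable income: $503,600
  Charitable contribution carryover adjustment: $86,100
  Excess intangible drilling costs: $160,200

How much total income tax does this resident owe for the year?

$136,059

General income tax:
  $222,000 × 15% = $33,300
  $261,000 × 23% = $60,030
  $20,600 × 34% = $7,004
  → $100,334

Tentative minimum tax:
  Adjusted income: $503,600 + $86,100 + $160,200 = $749,900
  Less exemption $102,000 → base $647,900
  $647,900 × 21% = $136,059

$136,059 > $100,334, so the tentative minimum tax is the binding amount.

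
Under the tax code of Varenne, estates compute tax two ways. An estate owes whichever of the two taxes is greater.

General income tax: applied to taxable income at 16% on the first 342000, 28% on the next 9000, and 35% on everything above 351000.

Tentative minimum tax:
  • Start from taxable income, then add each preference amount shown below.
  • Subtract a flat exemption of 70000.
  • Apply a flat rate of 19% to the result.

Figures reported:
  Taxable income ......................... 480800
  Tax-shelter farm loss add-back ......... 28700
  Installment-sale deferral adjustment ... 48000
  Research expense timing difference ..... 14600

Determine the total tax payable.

102670

Tentative minimum tax:
  Adjusted income: 480800 + 28700 + 48000 + 14600 = 572100
  Less exemption 70000 → base 502100
  502100 × 19% = 95399

General income tax:
  342000 × 16% = 54720
  9000 × 28% = 2520
  129800 × 35% = 45430
  → 102670

102670 > 95399, so the general income tax governs.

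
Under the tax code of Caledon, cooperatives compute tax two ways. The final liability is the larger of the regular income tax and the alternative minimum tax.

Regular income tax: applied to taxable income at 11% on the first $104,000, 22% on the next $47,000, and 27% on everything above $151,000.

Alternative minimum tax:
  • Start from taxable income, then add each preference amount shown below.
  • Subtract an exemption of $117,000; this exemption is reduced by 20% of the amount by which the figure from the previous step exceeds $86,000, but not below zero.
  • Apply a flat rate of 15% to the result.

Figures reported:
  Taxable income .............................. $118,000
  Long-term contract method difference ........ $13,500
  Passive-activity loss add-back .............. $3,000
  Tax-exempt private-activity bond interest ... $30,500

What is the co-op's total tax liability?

$14,520

Alternative minimum tax:
  Adjusted income: $118,000 + $13,500 + $3,000 + $30,500 = $165,000
  Exemption: $117,000 − 20% × ($165,000 − $86,000) = $117,000 − $15,800 = $101,200
  Base: $165,000 − $101,200 = $63,800
  $63,800 × 15% = $9,570

Regular income tax:
  $104,000 × 11% = $11,440
  $14,000 × 22% = $3,080
  → $14,520

$14,520 > $9,570, so the regular income tax governs.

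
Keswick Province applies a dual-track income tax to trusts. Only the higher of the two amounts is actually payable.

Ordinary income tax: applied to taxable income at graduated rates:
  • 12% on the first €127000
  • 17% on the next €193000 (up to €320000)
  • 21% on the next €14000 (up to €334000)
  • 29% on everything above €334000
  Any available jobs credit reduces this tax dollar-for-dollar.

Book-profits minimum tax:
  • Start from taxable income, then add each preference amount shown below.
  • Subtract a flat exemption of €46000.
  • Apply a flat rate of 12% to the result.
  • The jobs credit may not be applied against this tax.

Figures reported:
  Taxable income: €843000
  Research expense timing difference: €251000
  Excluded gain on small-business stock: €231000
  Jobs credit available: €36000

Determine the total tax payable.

€162600

Book-profits minimum tax:
  Adjusted income: €843000 + €251000 + €231000 = €1325000
  Less exemption €46000 → base €1279000
  €1279000 × 12% = €153480

Ordinary income tax:
  €127000 × 12% = €15240
  €193000 × 17% = €32810
  €14000 × 21% = €2940
  €509000 × 29% = €147610
  → €198600
  Less jobs credit €36000 → €162600

€162600 > €153480, so the ordinary income tax governs.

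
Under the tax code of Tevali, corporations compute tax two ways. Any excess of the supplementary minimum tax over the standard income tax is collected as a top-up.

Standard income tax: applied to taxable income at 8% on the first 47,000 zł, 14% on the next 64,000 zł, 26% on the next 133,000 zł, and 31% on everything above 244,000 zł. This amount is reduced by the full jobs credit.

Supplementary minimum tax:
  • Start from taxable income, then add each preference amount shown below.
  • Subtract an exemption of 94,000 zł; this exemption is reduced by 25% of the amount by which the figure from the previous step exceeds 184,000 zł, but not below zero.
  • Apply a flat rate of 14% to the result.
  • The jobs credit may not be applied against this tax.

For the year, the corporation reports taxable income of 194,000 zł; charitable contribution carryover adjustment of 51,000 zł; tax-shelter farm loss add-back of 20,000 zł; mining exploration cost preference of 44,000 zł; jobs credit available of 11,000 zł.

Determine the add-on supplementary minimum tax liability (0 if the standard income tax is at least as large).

11,175 zł

Standard income tax:
  47,000 zł × 8% = 3,760 zł
  64,000 zł × 14% = 8,960 zł
  83,000 zł × 26% = 21,580 zł
  → 34,300 zł
  Less jobs credit 11,000 zł → 23,300 zł

Supplementary minimum tax:
  Adjusted income: 194,000 zł + 51,000 zł + 20,000 zł + 44,000 zł = 309,000 zł
  Exemption: 94,000 zł − 25% × (309,000 zł − 184,000 zł) = 94,000 zł − 31,250 zł = 62,750 zł
  Base: 309,000 zł − 62,750 zł = 246,250 zł
  246,250 zł × 14% = 34,475 zł

Excess of supplementary minimum tax over standard income tax: 34,475 zł − 23,300 zł = 11,175 zł.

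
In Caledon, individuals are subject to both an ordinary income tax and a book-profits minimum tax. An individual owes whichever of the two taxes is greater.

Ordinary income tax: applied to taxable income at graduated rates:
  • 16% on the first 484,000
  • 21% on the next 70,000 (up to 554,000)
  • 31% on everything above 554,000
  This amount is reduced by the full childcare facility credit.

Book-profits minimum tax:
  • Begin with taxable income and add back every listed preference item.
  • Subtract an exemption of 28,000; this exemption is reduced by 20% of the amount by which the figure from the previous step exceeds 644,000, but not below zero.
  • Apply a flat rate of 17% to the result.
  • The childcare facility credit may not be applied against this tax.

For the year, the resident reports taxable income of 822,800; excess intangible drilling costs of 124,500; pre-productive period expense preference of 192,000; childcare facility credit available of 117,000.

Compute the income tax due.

193,681

Ordinary income tax:
  484,000 × 16% = 77,440
  70,000 × 21% = 14,700
  268,800 × 31% = 83,328
  → 175,468
  Less childcare facility credit 117,000 → 58,468

Book-profits minimum tax:
  Adjusted income: 822,800 + 124,500 + 192,000 = 1,139,300
  Exemption: 20% × (1,139,300 − 644,000) = 99,060 ≥ 28,000, so the exemption is fully phased out
  Base: 1,139,300 − 0 = 1,139,300
  1,139,300 × 17% = 193,681

193,681 > 58,468, so the book-profits minimum tax is the binding amount.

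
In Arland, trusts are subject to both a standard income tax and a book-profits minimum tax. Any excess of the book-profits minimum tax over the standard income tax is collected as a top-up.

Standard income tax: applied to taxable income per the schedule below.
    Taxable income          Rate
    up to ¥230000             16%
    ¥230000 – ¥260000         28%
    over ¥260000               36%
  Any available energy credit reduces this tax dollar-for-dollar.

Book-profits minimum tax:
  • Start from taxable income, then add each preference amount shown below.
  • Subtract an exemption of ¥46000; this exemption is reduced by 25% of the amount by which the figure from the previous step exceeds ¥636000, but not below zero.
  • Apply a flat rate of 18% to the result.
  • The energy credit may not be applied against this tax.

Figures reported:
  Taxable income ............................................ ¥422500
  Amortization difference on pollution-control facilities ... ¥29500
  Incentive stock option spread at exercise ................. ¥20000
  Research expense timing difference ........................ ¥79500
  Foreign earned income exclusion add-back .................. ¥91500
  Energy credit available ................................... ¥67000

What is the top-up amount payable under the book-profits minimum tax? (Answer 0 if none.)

¥71075

Book-profits minimum tax:
  Adjusted income: ¥422500 + ¥29500 + ¥20000 + ¥79500 + ¥91500 = ¥643000
  Exemption: ¥46000 − 25% × (¥643000 − ¥636000) = ¥46000 − ¥1750 = ¥44250
  Base: ¥643000 − ¥44250 = ¥598750
  ¥598750 × 18% = ¥107775

Standard income tax:
  ¥230000 × 16% = ¥36800
  ¥30000 × 28% = ¥8400
  ¥162500 × 36% = ¥58500
  → ¥103700
  Less energy credit ¥67000 → ¥36700

Excess of book-profits minimum tax over standard income tax: ¥107775 − ¥36700 = ¥71075.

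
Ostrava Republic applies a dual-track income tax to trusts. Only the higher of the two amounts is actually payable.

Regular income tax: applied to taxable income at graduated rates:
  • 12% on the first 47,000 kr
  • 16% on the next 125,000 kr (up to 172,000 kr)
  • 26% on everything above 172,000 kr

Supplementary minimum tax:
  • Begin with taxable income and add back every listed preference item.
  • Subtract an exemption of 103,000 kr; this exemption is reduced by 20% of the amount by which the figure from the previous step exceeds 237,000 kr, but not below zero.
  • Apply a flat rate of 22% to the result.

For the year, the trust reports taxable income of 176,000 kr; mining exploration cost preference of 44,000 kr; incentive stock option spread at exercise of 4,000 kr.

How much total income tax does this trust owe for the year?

26,680 kr

Regular income tax:
  47,000 kr × 12% = 5,640 kr
  125,000 kr × 16% = 20,000 kr
  4,000 kr × 26% = 1,040 kr
  → 26,680 kr

Supplementary minimum tax:
  Adjusted income: 176,000 kr + 44,000 kr + 4,000 kr = 224,000 kr
  Exemption: 224,000 kr ≤ 237,000 kr, so full 103,000 kr applies
  Base: 224,000 kr − 103,000 kr = 121,000 kr
  121,000 kr × 22% = 26,620 kr

26,680 kr > 26,620 kr, so the regular income tax governs.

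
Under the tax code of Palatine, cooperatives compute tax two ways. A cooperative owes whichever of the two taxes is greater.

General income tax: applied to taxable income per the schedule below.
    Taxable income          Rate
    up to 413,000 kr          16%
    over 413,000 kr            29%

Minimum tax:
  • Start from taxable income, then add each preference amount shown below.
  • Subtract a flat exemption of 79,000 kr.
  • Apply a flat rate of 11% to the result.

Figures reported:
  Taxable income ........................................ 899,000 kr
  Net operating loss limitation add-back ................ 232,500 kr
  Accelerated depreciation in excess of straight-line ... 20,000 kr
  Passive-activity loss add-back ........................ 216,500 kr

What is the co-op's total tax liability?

Minimum tax:
  Adjusted income: 899,000 kr + 232,500 kr + 20,000 kr + 216,500 kr = 1,368,000 kr
  Less exemption 79,000 kr → base 1,289,000 kr
  1,289,000 kr × 11% = 141,790 kr

General income tax:
  413,000 kr × 16% = 66,080 kr
  486,000 kr × 29% = 140,940 kr
  → 207,020 kr

207,020 kr > 141,790 kr, so the general income tax governs.

207,020 kr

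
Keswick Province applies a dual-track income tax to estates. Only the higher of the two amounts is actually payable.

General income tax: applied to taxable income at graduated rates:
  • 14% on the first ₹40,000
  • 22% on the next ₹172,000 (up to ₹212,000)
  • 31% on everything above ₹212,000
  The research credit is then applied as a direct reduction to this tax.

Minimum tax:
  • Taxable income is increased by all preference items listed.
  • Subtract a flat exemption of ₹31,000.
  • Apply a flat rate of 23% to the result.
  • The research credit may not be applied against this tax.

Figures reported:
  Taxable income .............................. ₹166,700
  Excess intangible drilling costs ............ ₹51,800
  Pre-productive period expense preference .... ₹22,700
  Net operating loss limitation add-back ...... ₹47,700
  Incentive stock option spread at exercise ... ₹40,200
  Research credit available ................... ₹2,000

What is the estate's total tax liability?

General income tax:
  ₹40,000 × 14% = ₹5,600
  ₹126,700 × 22% = ₹27,874
  → ₹33,474
  Less research credit ₹2,000 → ₹31,474

Minimum tax:
  Adjusted income: ₹166,700 + ₹51,800 + ₹22,700 + ₹47,700 + ₹40,200 = ₹329,100
  Less exemption ₹31,000 → base ₹298,100
  ₹298,100 × 23% = ₹68,563

₹68,563 > ₹31,474, so the minimum tax is the binding amount.

₹68,563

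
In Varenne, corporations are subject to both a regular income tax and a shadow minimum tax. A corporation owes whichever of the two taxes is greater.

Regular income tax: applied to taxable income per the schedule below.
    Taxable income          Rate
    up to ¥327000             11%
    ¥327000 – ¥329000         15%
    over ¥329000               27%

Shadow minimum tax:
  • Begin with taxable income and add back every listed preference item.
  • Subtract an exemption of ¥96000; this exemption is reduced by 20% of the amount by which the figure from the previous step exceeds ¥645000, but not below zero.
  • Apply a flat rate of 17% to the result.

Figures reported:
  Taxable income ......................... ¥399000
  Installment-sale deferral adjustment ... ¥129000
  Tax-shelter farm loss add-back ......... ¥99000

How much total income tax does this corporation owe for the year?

Regular income tax:
  ¥327000 × 11% = ¥35970
  ¥2000 × 15% = ¥300
  ¥70000 × 27% = ¥18900
  → ¥55170

Shadow minimum tax:
  Adjusted income: ¥399000 + ¥129000 + ¥99000 = ¥627000
  Exemption: ¥627000 ≤ ¥645000, so full ¥96000 applies
  Base: ¥627000 − ¥96000 = ¥531000
  ¥531000 × 17% = ¥90270

¥90270 > ¥55170, so the shadow minimum tax is the binding amount.

¥90270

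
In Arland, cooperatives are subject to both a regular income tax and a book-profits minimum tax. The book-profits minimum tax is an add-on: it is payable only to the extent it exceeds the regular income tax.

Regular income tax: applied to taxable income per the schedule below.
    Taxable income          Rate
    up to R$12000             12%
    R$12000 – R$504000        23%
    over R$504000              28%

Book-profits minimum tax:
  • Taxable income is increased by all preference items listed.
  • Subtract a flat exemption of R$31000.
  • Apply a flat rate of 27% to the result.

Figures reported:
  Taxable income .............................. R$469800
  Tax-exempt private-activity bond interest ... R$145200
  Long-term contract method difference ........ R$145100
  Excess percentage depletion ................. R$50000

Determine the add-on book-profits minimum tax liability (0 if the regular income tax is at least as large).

R$103623

Book-profits minimum tax:
  Adjusted income: R$469800 + R$145200 + R$145100 + R$50000 = R$810100
  Less exemption R$31000 → base R$779100
  R$779100 × 27% = R$210357

Regular income tax:
  R$12000 × 12% = R$1440
  R$457800 × 23% = R$105294
  → R$106734

Excess of book-profits minimum tax over regular income tax: R$210357 − R$106734 = R$103623.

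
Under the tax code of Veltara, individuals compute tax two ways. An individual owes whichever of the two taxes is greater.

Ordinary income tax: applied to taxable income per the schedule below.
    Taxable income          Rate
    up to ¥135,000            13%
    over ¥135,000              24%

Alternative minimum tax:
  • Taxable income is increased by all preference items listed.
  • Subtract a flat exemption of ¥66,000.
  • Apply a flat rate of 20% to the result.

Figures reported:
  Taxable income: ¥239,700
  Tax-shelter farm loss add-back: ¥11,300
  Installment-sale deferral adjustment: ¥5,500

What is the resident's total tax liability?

Ordinary income tax:
  ¥135,000 × 13% = ¥17,550
  ¥104,700 × 24% = ¥25,128
  → ¥42,678

Alternative minimum tax:
  Adjusted income: ¥239,700 + ¥11,300 + ¥5,500 = ¥256,500
  Less exemption ¥66,000 → base ¥190,500
  ¥190,500 × 20% = ¥38,100

¥42,678 > ¥38,100, so the ordinary income tax governs.

¥42,678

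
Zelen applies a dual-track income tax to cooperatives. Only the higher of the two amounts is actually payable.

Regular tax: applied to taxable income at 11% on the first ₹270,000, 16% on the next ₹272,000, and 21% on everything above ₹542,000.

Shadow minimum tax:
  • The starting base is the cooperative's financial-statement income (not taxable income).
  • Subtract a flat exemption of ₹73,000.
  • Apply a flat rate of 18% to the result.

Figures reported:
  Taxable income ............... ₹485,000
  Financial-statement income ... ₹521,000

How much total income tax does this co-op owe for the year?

₹80,640

Regular tax:
  ₹270,000 × 11% = ₹29,700
  ₹215,000 × 16% = ₹34,400
  → ₹64,100

Shadow minimum tax:
  Base (financial-statement income): ₹521,000
  Less exemption ₹73,000 → base ₹448,000
  ₹448,000 × 18% = ₹80,640

₹80,640 > ₹64,100, so the shadow minimum tax is the binding amount.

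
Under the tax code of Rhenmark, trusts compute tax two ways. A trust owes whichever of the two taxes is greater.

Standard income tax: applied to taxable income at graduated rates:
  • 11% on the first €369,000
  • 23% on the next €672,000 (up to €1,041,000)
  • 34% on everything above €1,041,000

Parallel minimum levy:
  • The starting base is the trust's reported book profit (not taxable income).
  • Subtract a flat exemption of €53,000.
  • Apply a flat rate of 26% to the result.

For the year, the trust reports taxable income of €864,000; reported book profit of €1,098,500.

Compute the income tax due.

Parallel minimum levy:
  Base (reported book profit): €1,098,500
  Less exemption €53,000 → base €1,045,500
  €1,045,500 × 26% = €271,830

Standard income tax:
  €369,000 × 11% = €40,590
  €495,000 × 23% = €113,850
  → €154,440

€271,830 > €154,440, so the parallel minimum levy is the binding amount.

€271,830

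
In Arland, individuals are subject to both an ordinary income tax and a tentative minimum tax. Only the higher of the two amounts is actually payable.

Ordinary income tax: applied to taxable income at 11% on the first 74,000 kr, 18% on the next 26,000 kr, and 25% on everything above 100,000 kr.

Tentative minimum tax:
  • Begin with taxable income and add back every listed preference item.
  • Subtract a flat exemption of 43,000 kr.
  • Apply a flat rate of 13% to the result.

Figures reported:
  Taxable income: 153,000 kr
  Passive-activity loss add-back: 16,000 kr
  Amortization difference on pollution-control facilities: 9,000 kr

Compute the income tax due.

Tentative minimum tax:
  Adjusted income: 153,000 kr + 16,000 kr + 9,000 kr = 178,000 kr
  Less exemption 43,000 kr → base 135,000 kr
  135,000 kr × 13% = 17,550 kr

Ordinary income tax:
  74,000 kr × 11% = 8,140 kr
  26,000 kr × 18% = 4,680 kr
  53,000 kr × 25% = 13,250 kr
  → 26,070 kr

26,070 kr > 17,550 kr, so the ordinary income tax governs.

26,070 kr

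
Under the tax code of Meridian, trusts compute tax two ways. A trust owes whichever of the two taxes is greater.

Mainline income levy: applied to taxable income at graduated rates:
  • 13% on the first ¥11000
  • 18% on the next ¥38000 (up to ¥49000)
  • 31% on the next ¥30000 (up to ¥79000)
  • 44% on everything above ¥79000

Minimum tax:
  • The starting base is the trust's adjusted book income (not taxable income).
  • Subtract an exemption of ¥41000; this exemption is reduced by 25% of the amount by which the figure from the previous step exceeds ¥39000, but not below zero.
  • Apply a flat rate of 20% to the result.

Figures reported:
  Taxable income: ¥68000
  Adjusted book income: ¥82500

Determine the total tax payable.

Minimum tax:
  Base (adjusted book income): ¥82500
  Exemption: ¥41000 − 25% × (¥82500 − ¥39000) = ¥41000 − ¥10875 = ¥30125
  Base: ¥82500 − ¥30125 = ¥52375
  ¥52375 × 20% = ¥10475

Mainline income levy:
  ¥11000 × 13% = ¥1430
  ¥38000 × 18% = ¥6840
  ¥19000 × 31% = ¥5890
  → ¥14160

¥14160 > ¥10475, so the mainline income levy governs.

¥14160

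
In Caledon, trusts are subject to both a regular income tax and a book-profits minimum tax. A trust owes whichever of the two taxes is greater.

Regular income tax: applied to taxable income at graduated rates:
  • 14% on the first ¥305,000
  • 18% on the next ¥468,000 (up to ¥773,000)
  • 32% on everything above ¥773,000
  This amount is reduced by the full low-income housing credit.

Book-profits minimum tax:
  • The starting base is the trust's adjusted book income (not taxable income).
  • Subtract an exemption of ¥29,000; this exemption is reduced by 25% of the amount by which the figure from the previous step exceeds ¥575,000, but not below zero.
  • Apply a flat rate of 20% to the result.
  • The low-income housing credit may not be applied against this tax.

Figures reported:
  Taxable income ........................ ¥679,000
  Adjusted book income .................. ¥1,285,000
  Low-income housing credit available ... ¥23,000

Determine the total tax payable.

¥257,000

Book-profits minimum tax:
  Base (adjusted book income): ¥1,285,000
  Exemption: 25% × (¥1,285,000 − ¥575,000) = ¥177,500 ≥ ¥29,000, so the exemption is fully phased out
  Base: ¥1,285,000 − ¥0 = ¥1,285,000
  ¥1,285,000 × 20% = ¥257,000

Regular income tax:
  ¥305,000 × 14% = ¥42,700
  ¥374,000 × 18% = ¥67,320
  → ¥110,020
  Less low-income housing credit ¥23,000 → ¥87,020

¥257,000 > ¥87,020, so the book-profits minimum tax is the binding amount.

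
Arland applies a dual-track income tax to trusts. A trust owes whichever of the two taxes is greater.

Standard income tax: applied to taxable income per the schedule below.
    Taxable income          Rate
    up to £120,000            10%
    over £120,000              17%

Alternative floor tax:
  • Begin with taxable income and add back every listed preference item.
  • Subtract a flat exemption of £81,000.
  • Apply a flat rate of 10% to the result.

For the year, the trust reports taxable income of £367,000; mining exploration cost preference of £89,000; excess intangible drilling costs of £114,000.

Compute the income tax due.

Standard income tax:
  £120,000 × 10% = £12,000
  £247,000 × 17% = £41,990
  → £53,990

Alternative floor tax:
  Adjusted income: £367,000 + £89,000 + £114,000 = £570,000
  Less exemption £81,000 → base £489,000
  £489,000 × 10% = £48,900

£53,990 > £48,900, so the standard income tax governs.

£53,990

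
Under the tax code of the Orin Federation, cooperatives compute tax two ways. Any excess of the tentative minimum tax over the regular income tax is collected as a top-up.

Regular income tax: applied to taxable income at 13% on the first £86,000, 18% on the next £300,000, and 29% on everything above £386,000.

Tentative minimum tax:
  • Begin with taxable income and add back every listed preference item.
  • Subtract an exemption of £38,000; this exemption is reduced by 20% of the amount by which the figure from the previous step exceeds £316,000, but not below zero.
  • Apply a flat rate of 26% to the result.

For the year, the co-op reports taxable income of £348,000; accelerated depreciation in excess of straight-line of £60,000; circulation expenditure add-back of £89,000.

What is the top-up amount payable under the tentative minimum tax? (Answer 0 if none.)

£70,412

Regular income tax:
  £86,000 × 13% = £11,180
  £262,000 × 18% = £47,160
  → £58,340

Tentative minimum tax:
  Adjusted income: £348,000 + £60,000 + £89,000 = £497,000
  Exemption: £38,000 − 20% × (£497,000 − £316,000) = £38,000 − £36,200 = £1,800
  Base: £497,000 − £1,800 = £495,200
  £495,200 × 26% = £128,752

Excess of tentative minimum tax over regular income tax: £128,752 − £58,340 = £70,412.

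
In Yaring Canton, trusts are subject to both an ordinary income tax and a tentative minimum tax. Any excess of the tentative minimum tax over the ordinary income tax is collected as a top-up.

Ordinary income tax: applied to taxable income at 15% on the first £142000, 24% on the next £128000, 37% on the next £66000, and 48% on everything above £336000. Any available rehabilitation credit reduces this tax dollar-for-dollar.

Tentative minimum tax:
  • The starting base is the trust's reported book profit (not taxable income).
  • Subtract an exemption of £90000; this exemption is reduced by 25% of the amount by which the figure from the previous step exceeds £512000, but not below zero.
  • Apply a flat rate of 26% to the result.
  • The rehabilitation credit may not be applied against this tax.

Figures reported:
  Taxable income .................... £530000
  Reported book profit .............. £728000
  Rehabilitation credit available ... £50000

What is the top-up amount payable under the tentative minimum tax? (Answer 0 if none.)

£60360

Ordinary income tax:
  £142000 × 15% = £21300
  £128000 × 24% = £30720
  £66000 × 37% = £24420
  £194000 × 48% = £93120
  → £169560
  Less rehabilitation credit £50000 → £119560

Tentative minimum tax:
  Base (reported book profit): £728000
  Exemption: £90000 − 25% × (£728000 − £512000) = £90000 − £54000 = £36000
  Base: £728000 − £36000 = £692000
  £692000 × 26% = £179920

Excess of tentative minimum tax over ordinary income tax: £179920 − £119560 = £60360.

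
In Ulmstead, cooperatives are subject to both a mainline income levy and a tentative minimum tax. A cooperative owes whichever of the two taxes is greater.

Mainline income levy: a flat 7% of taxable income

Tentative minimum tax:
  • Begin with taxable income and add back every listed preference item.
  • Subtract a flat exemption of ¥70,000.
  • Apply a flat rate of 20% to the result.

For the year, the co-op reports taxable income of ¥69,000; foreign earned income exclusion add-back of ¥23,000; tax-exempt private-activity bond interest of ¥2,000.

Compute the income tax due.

Tentative minimum tax:
  Adjusted income: ¥69,000 + ¥23,000 + ¥2,000 = ¥94,000
  Less exemption ¥70,000 → base ¥24,000
  ¥24,000 × 20% = ¥4,800

Mainline income levy:
  ¥69,000 × 7% = ¥4,830

¥4,830 > ¥4,800, so the mainline income levy governs.

¥4,830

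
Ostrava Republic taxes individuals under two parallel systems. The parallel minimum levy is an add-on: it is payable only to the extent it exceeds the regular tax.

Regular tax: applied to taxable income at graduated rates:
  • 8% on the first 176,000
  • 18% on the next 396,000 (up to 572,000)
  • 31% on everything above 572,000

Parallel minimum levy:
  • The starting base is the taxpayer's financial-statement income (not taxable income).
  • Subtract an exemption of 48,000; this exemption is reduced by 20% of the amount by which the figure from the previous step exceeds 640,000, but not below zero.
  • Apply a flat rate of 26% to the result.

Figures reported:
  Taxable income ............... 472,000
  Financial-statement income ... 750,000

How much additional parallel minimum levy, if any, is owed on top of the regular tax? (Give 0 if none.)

120,880

Regular tax:
  176,000 × 8% = 14,080
  296,000 × 18% = 53,280
  → 67,360

Parallel minimum levy:
  Base (financial-statement income): 750,000
  Exemption: 48,000 − 20% × (750,000 − 640,000) = 48,000 − 22,000 = 26,000
  Base: 750,000 − 26,000 = 724,000
  724,000 × 26% = 188,240

Excess of parallel minimum levy over regular tax: 188,240 − 67,360 = 120,880.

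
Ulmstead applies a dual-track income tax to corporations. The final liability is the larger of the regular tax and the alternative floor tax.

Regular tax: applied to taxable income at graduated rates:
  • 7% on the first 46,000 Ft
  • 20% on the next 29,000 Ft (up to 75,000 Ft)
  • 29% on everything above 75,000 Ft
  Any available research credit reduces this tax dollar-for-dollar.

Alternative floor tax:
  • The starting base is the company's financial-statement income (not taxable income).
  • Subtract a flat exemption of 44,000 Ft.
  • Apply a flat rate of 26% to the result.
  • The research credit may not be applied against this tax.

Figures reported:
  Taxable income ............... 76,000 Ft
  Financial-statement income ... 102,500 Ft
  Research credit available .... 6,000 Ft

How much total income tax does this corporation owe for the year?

Alternative floor tax:
  Base (financial-statement income): 102,500 Ft
  Less exemption 44,000 Ft → base 58,500 Ft
  58,500 Ft × 26% = 15,210 Ft

Regular tax:
  46,000 Ft × 7% = 3,220 Ft
  29,000 Ft × 20% = 5,800 Ft
  1,000 Ft × 29% = 290 Ft
  → 9,310 Ft
  Less research credit 6,000 Ft → 3,310 Ft

15,210 Ft > 3,310 Ft, so the alternative floor tax is the binding amount.

15,210 Ft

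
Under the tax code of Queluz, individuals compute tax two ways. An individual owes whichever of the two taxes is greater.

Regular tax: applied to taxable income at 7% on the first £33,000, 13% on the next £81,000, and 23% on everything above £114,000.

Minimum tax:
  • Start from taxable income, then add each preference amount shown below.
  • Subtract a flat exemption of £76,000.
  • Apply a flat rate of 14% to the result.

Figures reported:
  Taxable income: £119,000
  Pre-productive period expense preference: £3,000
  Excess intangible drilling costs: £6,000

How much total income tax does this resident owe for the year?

Minimum tax:
  Adjusted income: £119,000 + £3,000 + £6,000 = £128,000
  Less exemption £76,000 → base £52,000
  £52,000 × 14% = £7,280

Regular tax:
  £33,000 × 7% = £2,310
  £81,000 × 13% = £10,530
  £5,000 × 23% = £1,150
  → £13,990

£13,990 > £7,280, so the regular tax governs.

£13,990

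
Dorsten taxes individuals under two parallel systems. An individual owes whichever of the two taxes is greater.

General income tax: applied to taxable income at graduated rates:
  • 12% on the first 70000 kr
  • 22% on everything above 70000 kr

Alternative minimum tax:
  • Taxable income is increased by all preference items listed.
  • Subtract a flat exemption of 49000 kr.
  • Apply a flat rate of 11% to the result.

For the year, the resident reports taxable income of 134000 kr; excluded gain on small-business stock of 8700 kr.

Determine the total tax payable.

22480 kr

General income tax:
  70000 kr × 12% = 8400 kr
  64000 kr × 22% = 14080 kr
  → 22480 kr

Alternative minimum tax:
  Adjusted income: 134000 kr + 8700 kr = 142700 kr
  Less exemption 49000 kr → base 93700 kr
  93700 kr × 11% = 10307 kr

22480 kr > 10307 kr, so the general income tax governs.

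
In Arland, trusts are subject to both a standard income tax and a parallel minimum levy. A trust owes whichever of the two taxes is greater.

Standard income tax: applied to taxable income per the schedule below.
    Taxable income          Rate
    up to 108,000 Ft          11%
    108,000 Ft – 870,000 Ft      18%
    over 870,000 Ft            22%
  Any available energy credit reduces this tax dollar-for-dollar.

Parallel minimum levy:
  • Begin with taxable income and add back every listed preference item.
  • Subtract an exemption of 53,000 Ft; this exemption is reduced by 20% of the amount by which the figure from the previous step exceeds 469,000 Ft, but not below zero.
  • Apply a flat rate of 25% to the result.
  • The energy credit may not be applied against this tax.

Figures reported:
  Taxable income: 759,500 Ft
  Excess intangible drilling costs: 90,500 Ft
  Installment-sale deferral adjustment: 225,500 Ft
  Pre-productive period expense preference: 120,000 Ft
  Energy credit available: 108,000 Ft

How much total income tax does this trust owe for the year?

Standard income tax:
  108,000 Ft × 11% = 11,880 Ft
  651,500 Ft × 18% = 117,270 Ft
  → 129,150 Ft
  Less energy credit 108,000 Ft → 21,150 Ft

Parallel minimum levy:
  Adjusted income: 759,500 Ft + 90,500 Ft + 225,500 Ft + 120,000 Ft = 1,195,500 Ft
  Exemption: 20% × (1,195,500 Ft − 469,000 Ft) = 145,300 Ft ≥ 53,000 Ft, so the exemption is fully phased out
  Base: 1,195,500 Ft − 0 Ft = 1,195,500 Ft
  1,195,500 Ft × 25% = 298,875 Ft

298,875 Ft > 21,150 Ft, so the parallel minimum levy is the binding amount.

298,875 Ft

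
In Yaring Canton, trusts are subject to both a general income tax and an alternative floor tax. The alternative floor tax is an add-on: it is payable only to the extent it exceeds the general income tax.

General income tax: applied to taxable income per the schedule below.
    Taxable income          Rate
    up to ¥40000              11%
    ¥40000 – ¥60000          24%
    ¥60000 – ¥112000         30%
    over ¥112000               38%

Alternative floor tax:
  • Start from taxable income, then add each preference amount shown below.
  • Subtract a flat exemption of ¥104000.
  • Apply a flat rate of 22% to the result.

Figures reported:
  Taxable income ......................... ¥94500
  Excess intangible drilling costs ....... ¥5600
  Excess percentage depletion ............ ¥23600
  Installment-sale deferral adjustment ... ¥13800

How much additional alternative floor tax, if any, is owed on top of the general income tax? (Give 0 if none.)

Alternative floor tax:
  Adjusted income: ¥94500 + ¥5600 + ¥23600 + ¥13800 = ¥137500
  Less exemption ¥104000 → base ¥33500
  ¥33500 × 22% = ¥7370

General income tax:
  ¥40000 × 11% = ¥4400
  ¥20000 × 24% = ¥4800
  ¥34500 × 30% = ¥10350
  → ¥19550

¥7370 ≤ ¥19550, so no add-on is due.

¥0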